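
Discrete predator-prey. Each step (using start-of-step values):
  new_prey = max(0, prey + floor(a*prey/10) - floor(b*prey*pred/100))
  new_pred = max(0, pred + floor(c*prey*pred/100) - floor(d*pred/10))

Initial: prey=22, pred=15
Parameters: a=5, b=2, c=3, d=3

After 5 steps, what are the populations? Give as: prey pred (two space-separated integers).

Answer: 1 83

Derivation:
Step 1: prey: 22+11-6=27; pred: 15+9-4=20
Step 2: prey: 27+13-10=30; pred: 20+16-6=30
Step 3: prey: 30+15-18=27; pred: 30+27-9=48
Step 4: prey: 27+13-25=15; pred: 48+38-14=72
Step 5: prey: 15+7-21=1; pred: 72+32-21=83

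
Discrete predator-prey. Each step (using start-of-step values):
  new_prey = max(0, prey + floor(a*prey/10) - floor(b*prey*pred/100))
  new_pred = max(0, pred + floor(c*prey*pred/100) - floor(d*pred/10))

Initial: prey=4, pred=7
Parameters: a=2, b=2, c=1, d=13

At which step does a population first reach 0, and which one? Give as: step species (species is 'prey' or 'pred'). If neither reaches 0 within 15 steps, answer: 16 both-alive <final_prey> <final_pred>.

Answer: 1 pred

Derivation:
Step 1: prey: 4+0-0=4; pred: 7+0-9=0
First extinction: pred at step 1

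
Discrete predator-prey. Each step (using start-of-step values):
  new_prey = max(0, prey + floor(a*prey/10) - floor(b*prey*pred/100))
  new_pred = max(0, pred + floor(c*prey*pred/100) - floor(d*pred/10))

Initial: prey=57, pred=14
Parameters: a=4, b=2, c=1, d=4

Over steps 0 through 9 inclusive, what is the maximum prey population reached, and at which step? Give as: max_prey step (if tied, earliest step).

Step 1: prey: 57+22-15=64; pred: 14+7-5=16
Step 2: prey: 64+25-20=69; pred: 16+10-6=20
Step 3: prey: 69+27-27=69; pred: 20+13-8=25
Step 4: prey: 69+27-34=62; pred: 25+17-10=32
Step 5: prey: 62+24-39=47; pred: 32+19-12=39
Step 6: prey: 47+18-36=29; pred: 39+18-15=42
Step 7: prey: 29+11-24=16; pred: 42+12-16=38
Step 8: prey: 16+6-12=10; pred: 38+6-15=29
Step 9: prey: 10+4-5=9; pred: 29+2-11=20
Max prey = 69 at step 2

Answer: 69 2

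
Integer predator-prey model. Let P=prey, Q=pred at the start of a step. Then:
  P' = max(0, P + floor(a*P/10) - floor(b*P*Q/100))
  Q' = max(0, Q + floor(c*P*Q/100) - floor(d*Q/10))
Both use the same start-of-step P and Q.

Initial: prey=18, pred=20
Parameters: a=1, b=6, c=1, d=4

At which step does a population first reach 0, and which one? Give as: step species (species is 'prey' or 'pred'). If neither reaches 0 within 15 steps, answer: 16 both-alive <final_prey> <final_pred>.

Answer: 1 prey

Derivation:
Step 1: prey: 18+1-21=0; pred: 20+3-8=15
First extinction: prey at step 1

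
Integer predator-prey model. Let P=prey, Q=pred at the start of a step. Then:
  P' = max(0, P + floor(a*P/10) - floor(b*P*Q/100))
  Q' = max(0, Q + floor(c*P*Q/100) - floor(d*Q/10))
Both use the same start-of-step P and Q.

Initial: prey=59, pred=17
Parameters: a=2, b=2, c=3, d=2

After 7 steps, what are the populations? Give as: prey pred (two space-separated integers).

Step 1: prey: 59+11-20=50; pred: 17+30-3=44
Step 2: prey: 50+10-44=16; pred: 44+66-8=102
Step 3: prey: 16+3-32=0; pred: 102+48-20=130
Step 4: prey: 0+0-0=0; pred: 130+0-26=104
Step 5: prey: 0+0-0=0; pred: 104+0-20=84
Step 6: prey: 0+0-0=0; pred: 84+0-16=68
Step 7: prey: 0+0-0=0; pred: 68+0-13=55

Answer: 0 55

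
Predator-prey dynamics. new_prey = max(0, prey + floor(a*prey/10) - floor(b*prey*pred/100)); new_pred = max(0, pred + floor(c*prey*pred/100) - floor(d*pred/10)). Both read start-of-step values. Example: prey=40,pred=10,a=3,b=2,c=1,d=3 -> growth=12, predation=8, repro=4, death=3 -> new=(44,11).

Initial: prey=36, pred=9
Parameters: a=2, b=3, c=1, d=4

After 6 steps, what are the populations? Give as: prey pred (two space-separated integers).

Step 1: prey: 36+7-9=34; pred: 9+3-3=9
Step 2: prey: 34+6-9=31; pred: 9+3-3=9
Step 3: prey: 31+6-8=29; pred: 9+2-3=8
Step 4: prey: 29+5-6=28; pred: 8+2-3=7
Step 5: prey: 28+5-5=28; pred: 7+1-2=6
Step 6: prey: 28+5-5=28; pred: 6+1-2=5

Answer: 28 5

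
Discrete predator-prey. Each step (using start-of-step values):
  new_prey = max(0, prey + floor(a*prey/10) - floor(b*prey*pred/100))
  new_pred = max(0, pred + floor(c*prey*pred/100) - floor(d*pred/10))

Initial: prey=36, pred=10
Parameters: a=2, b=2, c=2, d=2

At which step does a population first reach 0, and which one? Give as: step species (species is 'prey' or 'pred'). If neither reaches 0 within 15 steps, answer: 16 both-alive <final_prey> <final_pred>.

Answer: 16 both-alive 1 7

Derivation:
Step 1: prey: 36+7-7=36; pred: 10+7-2=15
Step 2: prey: 36+7-10=33; pred: 15+10-3=22
Step 3: prey: 33+6-14=25; pred: 22+14-4=32
Step 4: prey: 25+5-16=14; pred: 32+16-6=42
Step 5: prey: 14+2-11=5; pred: 42+11-8=45
Step 6: prey: 5+1-4=2; pred: 45+4-9=40
Step 7: prey: 2+0-1=1; pred: 40+1-8=33
Step 8: prey: 1+0-0=1; pred: 33+0-6=27
Step 9: prey: 1+0-0=1; pred: 27+0-5=22
Step 10: prey: 1+0-0=1; pred: 22+0-4=18
Step 11: prey: 1+0-0=1; pred: 18+0-3=15
Step 12: prey: 1+0-0=1; pred: 15+0-3=12
Step 13: prey: 1+0-0=1; pred: 12+0-2=10
Step 14: prey: 1+0-0=1; pred: 10+0-2=8
Step 15: prey: 1+0-0=1; pred: 8+0-1=7
No extinction within 15 steps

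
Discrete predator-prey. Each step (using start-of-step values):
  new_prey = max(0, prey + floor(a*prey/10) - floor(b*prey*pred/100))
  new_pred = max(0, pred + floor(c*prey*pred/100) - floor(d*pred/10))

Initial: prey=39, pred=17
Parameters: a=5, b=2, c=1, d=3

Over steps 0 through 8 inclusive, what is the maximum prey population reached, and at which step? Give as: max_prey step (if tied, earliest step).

Step 1: prey: 39+19-13=45; pred: 17+6-5=18
Step 2: prey: 45+22-16=51; pred: 18+8-5=21
Step 3: prey: 51+25-21=55; pred: 21+10-6=25
Step 4: prey: 55+27-27=55; pred: 25+13-7=31
Step 5: prey: 55+27-34=48; pred: 31+17-9=39
Step 6: prey: 48+24-37=35; pred: 39+18-11=46
Step 7: prey: 35+17-32=20; pred: 46+16-13=49
Step 8: prey: 20+10-19=11; pred: 49+9-14=44
Max prey = 55 at step 3

Answer: 55 3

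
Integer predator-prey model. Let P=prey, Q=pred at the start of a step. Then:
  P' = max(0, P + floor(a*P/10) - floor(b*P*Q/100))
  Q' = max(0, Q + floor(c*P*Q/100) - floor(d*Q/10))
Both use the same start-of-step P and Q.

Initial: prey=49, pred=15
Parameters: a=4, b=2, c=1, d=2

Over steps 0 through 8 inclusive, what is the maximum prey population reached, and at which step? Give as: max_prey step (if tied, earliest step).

Step 1: prey: 49+19-14=54; pred: 15+7-3=19
Step 2: prey: 54+21-20=55; pred: 19+10-3=26
Step 3: prey: 55+22-28=49; pred: 26+14-5=35
Step 4: prey: 49+19-34=34; pred: 35+17-7=45
Step 5: prey: 34+13-30=17; pred: 45+15-9=51
Step 6: prey: 17+6-17=6; pred: 51+8-10=49
Step 7: prey: 6+2-5=3; pred: 49+2-9=42
Step 8: prey: 3+1-2=2; pred: 42+1-8=35
Max prey = 55 at step 2

Answer: 55 2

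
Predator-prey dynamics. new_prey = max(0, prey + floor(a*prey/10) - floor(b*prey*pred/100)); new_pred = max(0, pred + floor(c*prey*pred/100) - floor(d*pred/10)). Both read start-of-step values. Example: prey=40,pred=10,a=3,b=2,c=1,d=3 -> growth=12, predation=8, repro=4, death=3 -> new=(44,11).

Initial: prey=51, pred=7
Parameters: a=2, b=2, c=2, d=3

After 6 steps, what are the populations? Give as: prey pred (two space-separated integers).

Answer: 0 45

Derivation:
Step 1: prey: 51+10-7=54; pred: 7+7-2=12
Step 2: prey: 54+10-12=52; pred: 12+12-3=21
Step 3: prey: 52+10-21=41; pred: 21+21-6=36
Step 4: prey: 41+8-29=20; pred: 36+29-10=55
Step 5: prey: 20+4-22=2; pred: 55+22-16=61
Step 6: prey: 2+0-2=0; pred: 61+2-18=45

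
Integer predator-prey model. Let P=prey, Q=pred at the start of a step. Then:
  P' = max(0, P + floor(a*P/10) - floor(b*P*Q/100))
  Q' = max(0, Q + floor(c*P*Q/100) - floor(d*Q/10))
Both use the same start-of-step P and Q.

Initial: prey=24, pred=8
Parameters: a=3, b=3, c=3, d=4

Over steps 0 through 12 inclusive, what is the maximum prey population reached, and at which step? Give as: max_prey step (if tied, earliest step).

Answer: 26 1

Derivation:
Step 1: prey: 24+7-5=26; pred: 8+5-3=10
Step 2: prey: 26+7-7=26; pred: 10+7-4=13
Step 3: prey: 26+7-10=23; pred: 13+10-5=18
Step 4: prey: 23+6-12=17; pred: 18+12-7=23
Step 5: prey: 17+5-11=11; pred: 23+11-9=25
Step 6: prey: 11+3-8=6; pred: 25+8-10=23
Step 7: prey: 6+1-4=3; pred: 23+4-9=18
Step 8: prey: 3+0-1=2; pred: 18+1-7=12
Step 9: prey: 2+0-0=2; pred: 12+0-4=8
Step 10: prey: 2+0-0=2; pred: 8+0-3=5
Step 11: prey: 2+0-0=2; pred: 5+0-2=3
Step 12: prey: 2+0-0=2; pred: 3+0-1=2
Max prey = 26 at step 1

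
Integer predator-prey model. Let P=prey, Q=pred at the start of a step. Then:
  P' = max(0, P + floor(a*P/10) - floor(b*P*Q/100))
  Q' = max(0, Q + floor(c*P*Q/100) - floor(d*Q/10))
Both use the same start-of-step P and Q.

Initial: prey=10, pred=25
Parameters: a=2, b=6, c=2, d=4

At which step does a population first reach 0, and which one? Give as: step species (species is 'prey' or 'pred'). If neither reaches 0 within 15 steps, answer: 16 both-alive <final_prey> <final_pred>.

Step 1: prey: 10+2-15=0; pred: 25+5-10=20
First extinction: prey at step 1

Answer: 1 prey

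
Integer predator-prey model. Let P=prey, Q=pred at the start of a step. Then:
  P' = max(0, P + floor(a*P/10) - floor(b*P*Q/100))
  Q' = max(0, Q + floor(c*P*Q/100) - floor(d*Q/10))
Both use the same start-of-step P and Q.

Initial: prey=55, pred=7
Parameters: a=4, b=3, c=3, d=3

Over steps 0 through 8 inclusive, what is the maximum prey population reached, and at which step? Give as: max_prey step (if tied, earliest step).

Step 1: prey: 55+22-11=66; pred: 7+11-2=16
Step 2: prey: 66+26-31=61; pred: 16+31-4=43
Step 3: prey: 61+24-78=7; pred: 43+78-12=109
Step 4: prey: 7+2-22=0; pred: 109+22-32=99
Step 5: prey: 0+0-0=0; pred: 99+0-29=70
Step 6: prey: 0+0-0=0; pred: 70+0-21=49
Step 7: prey: 0+0-0=0; pred: 49+0-14=35
Step 8: prey: 0+0-0=0; pred: 35+0-10=25
Max prey = 66 at step 1

Answer: 66 1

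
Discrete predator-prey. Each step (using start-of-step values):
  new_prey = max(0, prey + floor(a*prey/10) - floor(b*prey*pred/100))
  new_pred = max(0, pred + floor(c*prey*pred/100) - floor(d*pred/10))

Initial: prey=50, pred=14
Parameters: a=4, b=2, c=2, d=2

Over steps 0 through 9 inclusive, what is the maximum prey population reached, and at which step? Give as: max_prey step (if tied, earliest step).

Step 1: prey: 50+20-14=56; pred: 14+14-2=26
Step 2: prey: 56+22-29=49; pred: 26+29-5=50
Step 3: prey: 49+19-49=19; pred: 50+49-10=89
Step 4: prey: 19+7-33=0; pred: 89+33-17=105
Step 5: prey: 0+0-0=0; pred: 105+0-21=84
Step 6: prey: 0+0-0=0; pred: 84+0-16=68
Step 7: prey: 0+0-0=0; pred: 68+0-13=55
Step 8: prey: 0+0-0=0; pred: 55+0-11=44
Step 9: prey: 0+0-0=0; pred: 44+0-8=36
Max prey = 56 at step 1

Answer: 56 1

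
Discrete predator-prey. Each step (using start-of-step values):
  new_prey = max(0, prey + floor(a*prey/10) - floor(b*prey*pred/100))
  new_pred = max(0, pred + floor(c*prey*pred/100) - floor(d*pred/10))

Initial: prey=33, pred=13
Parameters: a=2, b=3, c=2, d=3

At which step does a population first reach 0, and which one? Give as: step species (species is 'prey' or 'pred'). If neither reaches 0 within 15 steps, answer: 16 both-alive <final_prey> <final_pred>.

Step 1: prey: 33+6-12=27; pred: 13+8-3=18
Step 2: prey: 27+5-14=18; pred: 18+9-5=22
Step 3: prey: 18+3-11=10; pred: 22+7-6=23
Step 4: prey: 10+2-6=6; pred: 23+4-6=21
Step 5: prey: 6+1-3=4; pred: 21+2-6=17
Step 6: prey: 4+0-2=2; pred: 17+1-5=13
Step 7: prey: 2+0-0=2; pred: 13+0-3=10
Step 8: prey: 2+0-0=2; pred: 10+0-3=7
Step 9: prey: 2+0-0=2; pred: 7+0-2=5
Step 10: prey: 2+0-0=2; pred: 5+0-1=4
Step 11: prey: 2+0-0=2; pred: 4+0-1=3
Step 12: prey: 2+0-0=2; pred: 3+0-0=3
Steps 13-15: state stable at prey=2, pred=3 (no change)
No extinction within 15 steps

Answer: 16 both-alive 2 3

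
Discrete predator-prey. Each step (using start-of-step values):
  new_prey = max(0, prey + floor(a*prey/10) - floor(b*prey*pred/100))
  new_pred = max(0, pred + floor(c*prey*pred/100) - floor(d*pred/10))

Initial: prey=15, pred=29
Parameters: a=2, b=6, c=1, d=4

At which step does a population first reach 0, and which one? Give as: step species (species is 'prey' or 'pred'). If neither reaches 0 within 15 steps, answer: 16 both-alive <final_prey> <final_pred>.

Answer: 1 prey

Derivation:
Step 1: prey: 15+3-26=0; pred: 29+4-11=22
First extinction: prey at step 1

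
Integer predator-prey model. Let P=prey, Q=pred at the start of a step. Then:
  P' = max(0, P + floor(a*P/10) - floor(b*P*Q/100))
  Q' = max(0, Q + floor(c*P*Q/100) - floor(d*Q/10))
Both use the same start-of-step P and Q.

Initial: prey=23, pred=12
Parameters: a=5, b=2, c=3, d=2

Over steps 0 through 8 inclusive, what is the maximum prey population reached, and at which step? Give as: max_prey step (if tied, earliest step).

Answer: 33 2

Derivation:
Step 1: prey: 23+11-5=29; pred: 12+8-2=18
Step 2: prey: 29+14-10=33; pred: 18+15-3=30
Step 3: prey: 33+16-19=30; pred: 30+29-6=53
Step 4: prey: 30+15-31=14; pred: 53+47-10=90
Step 5: prey: 14+7-25=0; pred: 90+37-18=109
Step 6: prey: 0+0-0=0; pred: 109+0-21=88
Step 7: prey: 0+0-0=0; pred: 88+0-17=71
Step 8: prey: 0+0-0=0; pred: 71+0-14=57
Max prey = 33 at step 2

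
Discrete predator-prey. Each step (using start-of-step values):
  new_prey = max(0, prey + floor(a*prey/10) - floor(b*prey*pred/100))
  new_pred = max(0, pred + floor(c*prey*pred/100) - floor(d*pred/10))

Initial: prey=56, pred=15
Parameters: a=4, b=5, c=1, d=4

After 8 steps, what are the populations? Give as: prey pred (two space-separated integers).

Answer: 10 2

Derivation:
Step 1: prey: 56+22-42=36; pred: 15+8-6=17
Step 2: prey: 36+14-30=20; pred: 17+6-6=17
Step 3: prey: 20+8-17=11; pred: 17+3-6=14
Step 4: prey: 11+4-7=8; pred: 14+1-5=10
Step 5: prey: 8+3-4=7; pred: 10+0-4=6
Step 6: prey: 7+2-2=7; pred: 6+0-2=4
Step 7: prey: 7+2-1=8; pred: 4+0-1=3
Step 8: prey: 8+3-1=10; pred: 3+0-1=2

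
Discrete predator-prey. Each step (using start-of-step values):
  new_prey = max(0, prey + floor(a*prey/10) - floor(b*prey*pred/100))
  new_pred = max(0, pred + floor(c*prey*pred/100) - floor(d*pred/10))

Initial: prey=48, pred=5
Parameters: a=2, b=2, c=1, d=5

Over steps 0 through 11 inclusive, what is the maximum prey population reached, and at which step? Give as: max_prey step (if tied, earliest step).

Answer: 83 7

Derivation:
Step 1: prey: 48+9-4=53; pred: 5+2-2=5
Step 2: prey: 53+10-5=58; pred: 5+2-2=5
Step 3: prey: 58+11-5=64; pred: 5+2-2=5
Step 4: prey: 64+12-6=70; pred: 5+3-2=6
Step 5: prey: 70+14-8=76; pred: 6+4-3=7
Step 6: prey: 76+15-10=81; pred: 7+5-3=9
Step 7: prey: 81+16-14=83; pred: 9+7-4=12
Step 8: prey: 83+16-19=80; pred: 12+9-6=15
Step 9: prey: 80+16-24=72; pred: 15+12-7=20
Step 10: prey: 72+14-28=58; pred: 20+14-10=24
Step 11: prey: 58+11-27=42; pred: 24+13-12=25
Max prey = 83 at step 7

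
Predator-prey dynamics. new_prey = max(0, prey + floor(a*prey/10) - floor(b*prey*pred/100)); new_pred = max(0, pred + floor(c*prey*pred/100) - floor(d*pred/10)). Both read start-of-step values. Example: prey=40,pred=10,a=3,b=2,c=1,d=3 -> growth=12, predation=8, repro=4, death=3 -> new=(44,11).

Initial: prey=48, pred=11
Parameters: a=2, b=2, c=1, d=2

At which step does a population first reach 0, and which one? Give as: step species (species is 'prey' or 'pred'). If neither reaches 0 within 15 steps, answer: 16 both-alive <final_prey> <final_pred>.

Answer: 16 both-alive 3 7

Derivation:
Step 1: prey: 48+9-10=47; pred: 11+5-2=14
Step 2: prey: 47+9-13=43; pred: 14+6-2=18
Step 3: prey: 43+8-15=36; pred: 18+7-3=22
Step 4: prey: 36+7-15=28; pred: 22+7-4=25
Step 5: prey: 28+5-14=19; pred: 25+7-5=27
Step 6: prey: 19+3-10=12; pred: 27+5-5=27
Step 7: prey: 12+2-6=8; pred: 27+3-5=25
Step 8: prey: 8+1-4=5; pred: 25+2-5=22
Step 9: prey: 5+1-2=4; pred: 22+1-4=19
Step 10: prey: 4+0-1=3; pred: 19+0-3=16
Step 11: prey: 3+0-0=3; pred: 16+0-3=13
Step 12: prey: 3+0-0=3; pred: 13+0-2=11
Step 13: prey: 3+0-0=3; pred: 11+0-2=9
Step 14: prey: 3+0-0=3; pred: 9+0-1=8
Step 15: prey: 3+0-0=3; pred: 8+0-1=7
No extinction within 15 steps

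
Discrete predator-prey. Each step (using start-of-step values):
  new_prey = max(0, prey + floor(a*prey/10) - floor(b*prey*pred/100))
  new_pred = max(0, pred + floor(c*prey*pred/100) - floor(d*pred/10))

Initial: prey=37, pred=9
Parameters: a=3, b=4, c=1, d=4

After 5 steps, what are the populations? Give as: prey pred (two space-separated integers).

Step 1: prey: 37+11-13=35; pred: 9+3-3=9
Step 2: prey: 35+10-12=33; pred: 9+3-3=9
Step 3: prey: 33+9-11=31; pred: 9+2-3=8
Step 4: prey: 31+9-9=31; pred: 8+2-3=7
Step 5: prey: 31+9-8=32; pred: 7+2-2=7

Answer: 32 7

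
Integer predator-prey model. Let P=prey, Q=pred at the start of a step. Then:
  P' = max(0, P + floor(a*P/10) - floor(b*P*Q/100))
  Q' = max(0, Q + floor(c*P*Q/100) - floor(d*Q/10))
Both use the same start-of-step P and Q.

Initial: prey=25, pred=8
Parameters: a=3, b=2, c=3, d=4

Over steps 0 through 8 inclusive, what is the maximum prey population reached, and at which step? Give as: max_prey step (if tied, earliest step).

Answer: 30 2

Derivation:
Step 1: prey: 25+7-4=28; pred: 8+6-3=11
Step 2: prey: 28+8-6=30; pred: 11+9-4=16
Step 3: prey: 30+9-9=30; pred: 16+14-6=24
Step 4: prey: 30+9-14=25; pred: 24+21-9=36
Step 5: prey: 25+7-18=14; pred: 36+27-14=49
Step 6: prey: 14+4-13=5; pred: 49+20-19=50
Step 7: prey: 5+1-5=1; pred: 50+7-20=37
Step 8: prey: 1+0-0=1; pred: 37+1-14=24
Max prey = 30 at step 2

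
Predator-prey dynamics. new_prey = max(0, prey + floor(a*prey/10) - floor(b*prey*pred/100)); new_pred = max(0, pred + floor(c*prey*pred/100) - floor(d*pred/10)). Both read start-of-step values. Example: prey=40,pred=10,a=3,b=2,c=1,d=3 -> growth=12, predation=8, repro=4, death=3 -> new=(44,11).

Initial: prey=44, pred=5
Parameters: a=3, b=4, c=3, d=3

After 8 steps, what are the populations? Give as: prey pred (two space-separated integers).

Step 1: prey: 44+13-8=49; pred: 5+6-1=10
Step 2: prey: 49+14-19=44; pred: 10+14-3=21
Step 3: prey: 44+13-36=21; pred: 21+27-6=42
Step 4: prey: 21+6-35=0; pred: 42+26-12=56
Step 5: prey: 0+0-0=0; pred: 56+0-16=40
Step 6: prey: 0+0-0=0; pred: 40+0-12=28
Step 7: prey: 0+0-0=0; pred: 28+0-8=20
Step 8: prey: 0+0-0=0; pred: 20+0-6=14

Answer: 0 14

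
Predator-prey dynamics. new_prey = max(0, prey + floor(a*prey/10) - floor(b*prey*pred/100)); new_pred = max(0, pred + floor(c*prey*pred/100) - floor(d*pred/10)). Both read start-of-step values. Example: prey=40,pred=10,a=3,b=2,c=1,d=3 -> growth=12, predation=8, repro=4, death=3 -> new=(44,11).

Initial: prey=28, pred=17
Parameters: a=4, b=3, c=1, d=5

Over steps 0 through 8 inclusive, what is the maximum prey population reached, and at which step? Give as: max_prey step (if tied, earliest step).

Step 1: prey: 28+11-14=25; pred: 17+4-8=13
Step 2: prey: 25+10-9=26; pred: 13+3-6=10
Step 3: prey: 26+10-7=29; pred: 10+2-5=7
Step 4: prey: 29+11-6=34; pred: 7+2-3=6
Step 5: prey: 34+13-6=41; pred: 6+2-3=5
Step 6: prey: 41+16-6=51; pred: 5+2-2=5
Step 7: prey: 51+20-7=64; pred: 5+2-2=5
Step 8: prey: 64+25-9=80; pred: 5+3-2=6
Max prey = 80 at step 8

Answer: 80 8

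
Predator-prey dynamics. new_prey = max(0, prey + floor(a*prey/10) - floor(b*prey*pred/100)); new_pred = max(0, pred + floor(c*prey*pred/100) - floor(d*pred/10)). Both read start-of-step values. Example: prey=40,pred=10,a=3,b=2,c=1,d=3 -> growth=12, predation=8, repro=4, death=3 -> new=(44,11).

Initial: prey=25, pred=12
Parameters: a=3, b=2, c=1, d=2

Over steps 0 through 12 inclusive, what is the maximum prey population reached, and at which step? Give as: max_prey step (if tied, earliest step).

Step 1: prey: 25+7-6=26; pred: 12+3-2=13
Step 2: prey: 26+7-6=27; pred: 13+3-2=14
Step 3: prey: 27+8-7=28; pred: 14+3-2=15
Step 4: prey: 28+8-8=28; pred: 15+4-3=16
Step 5: prey: 28+8-8=28; pred: 16+4-3=17
Step 6: prey: 28+8-9=27; pred: 17+4-3=18
Step 7: prey: 27+8-9=26; pred: 18+4-3=19
Step 8: prey: 26+7-9=24; pred: 19+4-3=20
Step 9: prey: 24+7-9=22; pred: 20+4-4=20
Step 10: prey: 22+6-8=20; pred: 20+4-4=20
Step 11: prey: 20+6-8=18; pred: 20+4-4=20
Step 12: prey: 18+5-7=16; pred: 20+3-4=19
Max prey = 28 at step 3

Answer: 28 3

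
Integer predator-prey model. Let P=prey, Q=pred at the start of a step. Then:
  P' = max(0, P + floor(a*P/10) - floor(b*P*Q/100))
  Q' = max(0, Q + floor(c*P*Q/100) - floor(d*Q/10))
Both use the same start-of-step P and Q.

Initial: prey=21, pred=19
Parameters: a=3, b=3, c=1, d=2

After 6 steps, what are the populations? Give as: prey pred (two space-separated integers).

Answer: 5 11

Derivation:
Step 1: prey: 21+6-11=16; pred: 19+3-3=19
Step 2: prey: 16+4-9=11; pred: 19+3-3=19
Step 3: prey: 11+3-6=8; pred: 19+2-3=18
Step 4: prey: 8+2-4=6; pred: 18+1-3=16
Step 5: prey: 6+1-2=5; pred: 16+0-3=13
Step 6: prey: 5+1-1=5; pred: 13+0-2=11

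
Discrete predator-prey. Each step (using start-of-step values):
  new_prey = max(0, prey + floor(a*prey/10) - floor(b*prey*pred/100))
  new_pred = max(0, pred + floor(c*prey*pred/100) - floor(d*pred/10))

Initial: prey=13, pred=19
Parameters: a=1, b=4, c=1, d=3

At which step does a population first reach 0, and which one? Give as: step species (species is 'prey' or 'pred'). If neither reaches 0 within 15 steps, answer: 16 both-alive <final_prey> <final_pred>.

Answer: 16 both-alive 2 3

Derivation:
Step 1: prey: 13+1-9=5; pred: 19+2-5=16
Step 2: prey: 5+0-3=2; pred: 16+0-4=12
Step 3: prey: 2+0-0=2; pred: 12+0-3=9
Step 4: prey: 2+0-0=2; pred: 9+0-2=7
Step 5: prey: 2+0-0=2; pred: 7+0-2=5
Step 6: prey: 2+0-0=2; pred: 5+0-1=4
Step 7: prey: 2+0-0=2; pred: 4+0-1=3
Step 8: prey: 2+0-0=2; pred: 3+0-0=3
Steps 9-15: state stable at prey=2, pred=3 (no change)
No extinction within 15 steps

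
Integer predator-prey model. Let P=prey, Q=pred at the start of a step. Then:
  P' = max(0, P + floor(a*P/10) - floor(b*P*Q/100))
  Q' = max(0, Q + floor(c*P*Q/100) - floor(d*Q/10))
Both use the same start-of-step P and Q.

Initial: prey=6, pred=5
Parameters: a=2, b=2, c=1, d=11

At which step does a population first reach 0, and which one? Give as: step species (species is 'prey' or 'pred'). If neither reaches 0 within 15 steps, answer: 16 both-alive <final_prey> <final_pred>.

Step 1: prey: 6+1-0=7; pred: 5+0-5=0
First extinction: pred at step 1

Answer: 1 pred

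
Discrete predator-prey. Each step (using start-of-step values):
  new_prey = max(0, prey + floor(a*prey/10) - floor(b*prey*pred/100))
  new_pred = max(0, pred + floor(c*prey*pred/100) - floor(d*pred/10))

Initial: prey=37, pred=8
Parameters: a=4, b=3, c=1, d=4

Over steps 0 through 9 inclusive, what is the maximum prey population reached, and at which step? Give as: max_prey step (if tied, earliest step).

Answer: 71 5

Derivation:
Step 1: prey: 37+14-8=43; pred: 8+2-3=7
Step 2: prey: 43+17-9=51; pred: 7+3-2=8
Step 3: prey: 51+20-12=59; pred: 8+4-3=9
Step 4: prey: 59+23-15=67; pred: 9+5-3=11
Step 5: prey: 67+26-22=71; pred: 11+7-4=14
Step 6: prey: 71+28-29=70; pred: 14+9-5=18
Step 7: prey: 70+28-37=61; pred: 18+12-7=23
Step 8: prey: 61+24-42=43; pred: 23+14-9=28
Step 9: prey: 43+17-36=24; pred: 28+12-11=29
Max prey = 71 at step 5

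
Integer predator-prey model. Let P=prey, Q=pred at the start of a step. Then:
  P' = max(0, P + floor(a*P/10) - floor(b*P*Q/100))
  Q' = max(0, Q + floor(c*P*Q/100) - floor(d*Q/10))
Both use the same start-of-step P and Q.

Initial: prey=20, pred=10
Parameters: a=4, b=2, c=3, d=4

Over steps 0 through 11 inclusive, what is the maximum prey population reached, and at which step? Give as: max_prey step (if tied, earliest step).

Answer: 31 3

Derivation:
Step 1: prey: 20+8-4=24; pred: 10+6-4=12
Step 2: prey: 24+9-5=28; pred: 12+8-4=16
Step 3: prey: 28+11-8=31; pred: 16+13-6=23
Step 4: prey: 31+12-14=29; pred: 23+21-9=35
Step 5: prey: 29+11-20=20; pred: 35+30-14=51
Step 6: prey: 20+8-20=8; pred: 51+30-20=61
Step 7: prey: 8+3-9=2; pred: 61+14-24=51
Step 8: prey: 2+0-2=0; pred: 51+3-20=34
Step 9: prey: 0+0-0=0; pred: 34+0-13=21
Step 10: prey: 0+0-0=0; pred: 21+0-8=13
Step 11: prey: 0+0-0=0; pred: 13+0-5=8
Max prey = 31 at step 3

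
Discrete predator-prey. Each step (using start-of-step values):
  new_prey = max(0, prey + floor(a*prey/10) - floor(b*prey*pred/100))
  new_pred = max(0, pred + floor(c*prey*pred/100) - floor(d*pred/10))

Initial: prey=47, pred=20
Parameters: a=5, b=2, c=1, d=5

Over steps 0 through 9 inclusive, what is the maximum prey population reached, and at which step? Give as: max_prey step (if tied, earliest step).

Answer: 74 5

Derivation:
Step 1: prey: 47+23-18=52; pred: 20+9-10=19
Step 2: prey: 52+26-19=59; pred: 19+9-9=19
Step 3: prey: 59+29-22=66; pred: 19+11-9=21
Step 4: prey: 66+33-27=72; pred: 21+13-10=24
Step 5: prey: 72+36-34=74; pred: 24+17-12=29
Step 6: prey: 74+37-42=69; pred: 29+21-14=36
Step 7: prey: 69+34-49=54; pred: 36+24-18=42
Step 8: prey: 54+27-45=36; pred: 42+22-21=43
Step 9: prey: 36+18-30=24; pred: 43+15-21=37
Max prey = 74 at step 5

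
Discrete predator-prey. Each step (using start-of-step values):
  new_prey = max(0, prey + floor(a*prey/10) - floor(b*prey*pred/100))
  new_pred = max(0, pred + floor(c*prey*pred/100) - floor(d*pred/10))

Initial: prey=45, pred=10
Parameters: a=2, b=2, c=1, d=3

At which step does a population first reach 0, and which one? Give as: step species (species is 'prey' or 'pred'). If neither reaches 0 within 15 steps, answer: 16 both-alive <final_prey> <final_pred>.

Answer: 16 both-alive 17 7

Derivation:
Step 1: prey: 45+9-9=45; pred: 10+4-3=11
Step 2: prey: 45+9-9=45; pred: 11+4-3=12
Step 3: prey: 45+9-10=44; pred: 12+5-3=14
Step 4: prey: 44+8-12=40; pred: 14+6-4=16
Step 5: prey: 40+8-12=36; pred: 16+6-4=18
Step 6: prey: 36+7-12=31; pred: 18+6-5=19
Step 7: prey: 31+6-11=26; pred: 19+5-5=19
Step 8: prey: 26+5-9=22; pred: 19+4-5=18
Step 9: prey: 22+4-7=19; pred: 18+3-5=16
Step 10: prey: 19+3-6=16; pred: 16+3-4=15
Step 11: prey: 16+3-4=15; pred: 15+2-4=13
Step 12: prey: 15+3-3=15; pred: 13+1-3=11
Step 13: prey: 15+3-3=15; pred: 11+1-3=9
Step 14: prey: 15+3-2=16; pred: 9+1-2=8
Step 15: prey: 16+3-2=17; pred: 8+1-2=7
No extinction within 15 steps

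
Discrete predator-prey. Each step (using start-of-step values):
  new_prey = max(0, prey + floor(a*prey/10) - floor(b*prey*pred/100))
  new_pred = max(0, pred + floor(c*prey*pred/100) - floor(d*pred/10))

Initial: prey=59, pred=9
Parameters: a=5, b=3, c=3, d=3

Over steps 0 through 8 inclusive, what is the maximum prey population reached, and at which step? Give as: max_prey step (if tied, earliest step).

Answer: 73 1

Derivation:
Step 1: prey: 59+29-15=73; pred: 9+15-2=22
Step 2: prey: 73+36-48=61; pred: 22+48-6=64
Step 3: prey: 61+30-117=0; pred: 64+117-19=162
Step 4: prey: 0+0-0=0; pred: 162+0-48=114
Step 5: prey: 0+0-0=0; pred: 114+0-34=80
Step 6: prey: 0+0-0=0; pred: 80+0-24=56
Step 7: prey: 0+0-0=0; pred: 56+0-16=40
Step 8: prey: 0+0-0=0; pred: 40+0-12=28
Max prey = 73 at step 1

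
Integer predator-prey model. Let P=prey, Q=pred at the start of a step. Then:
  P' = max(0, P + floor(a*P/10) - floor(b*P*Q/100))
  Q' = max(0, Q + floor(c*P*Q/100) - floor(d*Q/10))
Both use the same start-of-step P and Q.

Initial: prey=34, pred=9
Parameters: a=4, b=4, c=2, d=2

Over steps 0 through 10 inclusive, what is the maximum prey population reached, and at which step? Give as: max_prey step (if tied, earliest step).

Answer: 35 1

Derivation:
Step 1: prey: 34+13-12=35; pred: 9+6-1=14
Step 2: prey: 35+14-19=30; pred: 14+9-2=21
Step 3: prey: 30+12-25=17; pred: 21+12-4=29
Step 4: prey: 17+6-19=4; pred: 29+9-5=33
Step 5: prey: 4+1-5=0; pred: 33+2-6=29
Step 6: prey: 0+0-0=0; pred: 29+0-5=24
Step 7: prey: 0+0-0=0; pred: 24+0-4=20
Step 8: prey: 0+0-0=0; pred: 20+0-4=16
Step 9: prey: 0+0-0=0; pred: 16+0-3=13
Step 10: prey: 0+0-0=0; pred: 13+0-2=11
Max prey = 35 at step 1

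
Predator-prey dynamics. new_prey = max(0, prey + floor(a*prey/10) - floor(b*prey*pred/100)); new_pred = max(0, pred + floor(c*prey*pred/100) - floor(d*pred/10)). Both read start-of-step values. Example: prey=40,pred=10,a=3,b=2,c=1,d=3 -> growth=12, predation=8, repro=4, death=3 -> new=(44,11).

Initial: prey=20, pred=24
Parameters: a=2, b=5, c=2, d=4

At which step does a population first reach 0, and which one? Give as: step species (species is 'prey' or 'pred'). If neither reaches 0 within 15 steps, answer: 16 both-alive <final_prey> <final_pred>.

Step 1: prey: 20+4-24=0; pred: 24+9-9=24
First extinction: prey at step 1

Answer: 1 prey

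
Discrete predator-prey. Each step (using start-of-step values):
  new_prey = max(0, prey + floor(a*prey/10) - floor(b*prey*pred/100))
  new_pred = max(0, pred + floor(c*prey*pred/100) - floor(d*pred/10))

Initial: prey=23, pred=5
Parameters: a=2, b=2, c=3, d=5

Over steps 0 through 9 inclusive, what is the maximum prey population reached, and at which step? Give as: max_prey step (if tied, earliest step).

Step 1: prey: 23+4-2=25; pred: 5+3-2=6
Step 2: prey: 25+5-3=27; pred: 6+4-3=7
Step 3: prey: 27+5-3=29; pred: 7+5-3=9
Step 4: prey: 29+5-5=29; pred: 9+7-4=12
Step 5: prey: 29+5-6=28; pred: 12+10-6=16
Step 6: prey: 28+5-8=25; pred: 16+13-8=21
Step 7: prey: 25+5-10=20; pred: 21+15-10=26
Step 8: prey: 20+4-10=14; pred: 26+15-13=28
Step 9: prey: 14+2-7=9; pred: 28+11-14=25
Max prey = 29 at step 3

Answer: 29 3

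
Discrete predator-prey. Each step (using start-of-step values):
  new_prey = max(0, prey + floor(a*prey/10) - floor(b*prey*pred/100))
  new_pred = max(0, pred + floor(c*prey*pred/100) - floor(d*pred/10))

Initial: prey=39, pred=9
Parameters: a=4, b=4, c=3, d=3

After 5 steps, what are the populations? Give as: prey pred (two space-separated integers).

Step 1: prey: 39+15-14=40; pred: 9+10-2=17
Step 2: prey: 40+16-27=29; pred: 17+20-5=32
Step 3: prey: 29+11-37=3; pred: 32+27-9=50
Step 4: prey: 3+1-6=0; pred: 50+4-15=39
Step 5: prey: 0+0-0=0; pred: 39+0-11=28

Answer: 0 28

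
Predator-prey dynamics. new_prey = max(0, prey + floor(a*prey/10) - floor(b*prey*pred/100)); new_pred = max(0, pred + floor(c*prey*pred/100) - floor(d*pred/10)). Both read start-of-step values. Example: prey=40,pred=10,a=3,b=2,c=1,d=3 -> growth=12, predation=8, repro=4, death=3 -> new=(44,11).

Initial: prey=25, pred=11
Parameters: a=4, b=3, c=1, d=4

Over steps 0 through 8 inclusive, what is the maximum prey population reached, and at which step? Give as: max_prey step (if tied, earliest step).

Step 1: prey: 25+10-8=27; pred: 11+2-4=9
Step 2: prey: 27+10-7=30; pred: 9+2-3=8
Step 3: prey: 30+12-7=35; pred: 8+2-3=7
Step 4: prey: 35+14-7=42; pred: 7+2-2=7
Step 5: prey: 42+16-8=50; pred: 7+2-2=7
Step 6: prey: 50+20-10=60; pred: 7+3-2=8
Step 7: prey: 60+24-14=70; pred: 8+4-3=9
Step 8: prey: 70+28-18=80; pred: 9+6-3=12
Max prey = 80 at step 8

Answer: 80 8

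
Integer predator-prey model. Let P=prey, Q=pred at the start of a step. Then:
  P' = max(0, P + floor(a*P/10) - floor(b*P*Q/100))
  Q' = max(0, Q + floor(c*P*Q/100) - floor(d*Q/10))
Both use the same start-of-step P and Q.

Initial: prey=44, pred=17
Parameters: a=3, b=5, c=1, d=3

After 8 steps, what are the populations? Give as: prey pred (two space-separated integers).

Answer: 2 3

Derivation:
Step 1: prey: 44+13-37=20; pred: 17+7-5=19
Step 2: prey: 20+6-19=7; pred: 19+3-5=17
Step 3: prey: 7+2-5=4; pred: 17+1-5=13
Step 4: prey: 4+1-2=3; pred: 13+0-3=10
Step 5: prey: 3+0-1=2; pred: 10+0-3=7
Step 6: prey: 2+0-0=2; pred: 7+0-2=5
Step 7: prey: 2+0-0=2; pred: 5+0-1=4
Step 8: prey: 2+0-0=2; pred: 4+0-1=3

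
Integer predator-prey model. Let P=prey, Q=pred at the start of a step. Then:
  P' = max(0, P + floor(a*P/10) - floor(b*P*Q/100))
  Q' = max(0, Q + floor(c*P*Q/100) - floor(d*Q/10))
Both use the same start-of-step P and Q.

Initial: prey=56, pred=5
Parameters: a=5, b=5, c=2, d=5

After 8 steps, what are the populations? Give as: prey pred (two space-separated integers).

Step 1: prey: 56+28-14=70; pred: 5+5-2=8
Step 2: prey: 70+35-28=77; pred: 8+11-4=15
Step 3: prey: 77+38-57=58; pred: 15+23-7=31
Step 4: prey: 58+29-89=0; pred: 31+35-15=51
Step 5: prey: 0+0-0=0; pred: 51+0-25=26
Step 6: prey: 0+0-0=0; pred: 26+0-13=13
Step 7: prey: 0+0-0=0; pred: 13+0-6=7
Step 8: prey: 0+0-0=0; pred: 7+0-3=4

Answer: 0 4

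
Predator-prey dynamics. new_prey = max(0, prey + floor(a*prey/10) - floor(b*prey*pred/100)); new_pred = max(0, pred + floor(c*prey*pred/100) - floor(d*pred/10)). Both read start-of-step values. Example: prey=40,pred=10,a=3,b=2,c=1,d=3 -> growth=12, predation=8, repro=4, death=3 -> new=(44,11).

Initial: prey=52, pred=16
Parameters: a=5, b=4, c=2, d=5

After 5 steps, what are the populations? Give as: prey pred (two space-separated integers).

Step 1: prey: 52+26-33=45; pred: 16+16-8=24
Step 2: prey: 45+22-43=24; pred: 24+21-12=33
Step 3: prey: 24+12-31=5; pred: 33+15-16=32
Step 4: prey: 5+2-6=1; pred: 32+3-16=19
Step 5: prey: 1+0-0=1; pred: 19+0-9=10

Answer: 1 10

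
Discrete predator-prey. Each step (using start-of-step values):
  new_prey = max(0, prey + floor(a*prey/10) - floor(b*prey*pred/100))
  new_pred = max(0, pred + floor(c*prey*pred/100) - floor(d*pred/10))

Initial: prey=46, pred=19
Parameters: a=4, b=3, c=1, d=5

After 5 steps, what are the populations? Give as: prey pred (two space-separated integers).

Answer: 38 7

Derivation:
Step 1: prey: 46+18-26=38; pred: 19+8-9=18
Step 2: prey: 38+15-20=33; pred: 18+6-9=15
Step 3: prey: 33+13-14=32; pred: 15+4-7=12
Step 4: prey: 32+12-11=33; pred: 12+3-6=9
Step 5: prey: 33+13-8=38; pred: 9+2-4=7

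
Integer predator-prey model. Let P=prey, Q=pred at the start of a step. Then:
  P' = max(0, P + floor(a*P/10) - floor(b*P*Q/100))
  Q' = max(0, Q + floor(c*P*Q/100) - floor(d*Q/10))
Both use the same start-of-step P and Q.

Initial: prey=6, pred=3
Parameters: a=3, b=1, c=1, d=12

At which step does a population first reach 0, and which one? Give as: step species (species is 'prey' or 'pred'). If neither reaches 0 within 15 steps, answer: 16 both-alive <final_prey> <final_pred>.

Answer: 1 pred

Derivation:
Step 1: prey: 6+1-0=7; pred: 3+0-3=0
First extinction: pred at step 1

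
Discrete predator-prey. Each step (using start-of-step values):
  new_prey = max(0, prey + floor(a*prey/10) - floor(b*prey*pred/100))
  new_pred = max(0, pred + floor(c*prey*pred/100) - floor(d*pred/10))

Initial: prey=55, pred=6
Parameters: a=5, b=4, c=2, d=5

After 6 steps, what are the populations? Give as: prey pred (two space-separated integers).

Step 1: prey: 55+27-13=69; pred: 6+6-3=9
Step 2: prey: 69+34-24=79; pred: 9+12-4=17
Step 3: prey: 79+39-53=65; pred: 17+26-8=35
Step 4: prey: 65+32-91=6; pred: 35+45-17=63
Step 5: prey: 6+3-15=0; pred: 63+7-31=39
Step 6: prey: 0+0-0=0; pred: 39+0-19=20

Answer: 0 20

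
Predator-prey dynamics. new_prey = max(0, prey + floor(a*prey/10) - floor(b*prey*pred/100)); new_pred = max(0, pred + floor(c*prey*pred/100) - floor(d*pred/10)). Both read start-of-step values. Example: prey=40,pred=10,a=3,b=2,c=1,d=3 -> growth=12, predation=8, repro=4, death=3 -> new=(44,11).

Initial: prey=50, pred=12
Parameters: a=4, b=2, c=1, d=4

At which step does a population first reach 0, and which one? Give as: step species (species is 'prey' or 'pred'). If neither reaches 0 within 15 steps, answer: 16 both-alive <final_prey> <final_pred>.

Answer: 16 both-alive 24 2

Derivation:
Step 1: prey: 50+20-12=58; pred: 12+6-4=14
Step 2: prey: 58+23-16=65; pred: 14+8-5=17
Step 3: prey: 65+26-22=69; pred: 17+11-6=22
Step 4: prey: 69+27-30=66; pred: 22+15-8=29
Step 5: prey: 66+26-38=54; pred: 29+19-11=37
Step 6: prey: 54+21-39=36; pred: 37+19-14=42
Step 7: prey: 36+14-30=20; pred: 42+15-16=41
Step 8: prey: 20+8-16=12; pred: 41+8-16=33
Step 9: prey: 12+4-7=9; pred: 33+3-13=23
Step 10: prey: 9+3-4=8; pred: 23+2-9=16
Step 11: prey: 8+3-2=9; pred: 16+1-6=11
Step 12: prey: 9+3-1=11; pred: 11+0-4=7
Step 13: prey: 11+4-1=14; pred: 7+0-2=5
Step 14: prey: 14+5-1=18; pred: 5+0-2=3
Step 15: prey: 18+7-1=24; pred: 3+0-1=2
No extinction within 15 steps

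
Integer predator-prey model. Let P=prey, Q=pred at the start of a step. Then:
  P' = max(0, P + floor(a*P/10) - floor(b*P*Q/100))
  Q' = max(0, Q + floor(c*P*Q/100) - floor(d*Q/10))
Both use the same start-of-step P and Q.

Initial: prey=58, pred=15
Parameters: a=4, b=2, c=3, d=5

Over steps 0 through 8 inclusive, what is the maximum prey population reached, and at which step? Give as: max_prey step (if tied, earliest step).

Answer: 64 1

Derivation:
Step 1: prey: 58+23-17=64; pred: 15+26-7=34
Step 2: prey: 64+25-43=46; pred: 34+65-17=82
Step 3: prey: 46+18-75=0; pred: 82+113-41=154
Step 4: prey: 0+0-0=0; pred: 154+0-77=77
Step 5: prey: 0+0-0=0; pred: 77+0-38=39
Step 6: prey: 0+0-0=0; pred: 39+0-19=20
Step 7: prey: 0+0-0=0; pred: 20+0-10=10
Step 8: prey: 0+0-0=0; pred: 10+0-5=5
Max prey = 64 at step 1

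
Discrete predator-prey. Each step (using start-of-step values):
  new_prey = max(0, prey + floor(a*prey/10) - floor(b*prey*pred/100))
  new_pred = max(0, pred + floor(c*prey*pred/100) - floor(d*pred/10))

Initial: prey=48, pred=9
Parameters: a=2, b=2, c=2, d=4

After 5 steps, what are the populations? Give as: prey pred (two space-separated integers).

Step 1: prey: 48+9-8=49; pred: 9+8-3=14
Step 2: prey: 49+9-13=45; pred: 14+13-5=22
Step 3: prey: 45+9-19=35; pred: 22+19-8=33
Step 4: prey: 35+7-23=19; pred: 33+23-13=43
Step 5: prey: 19+3-16=6; pred: 43+16-17=42

Answer: 6 42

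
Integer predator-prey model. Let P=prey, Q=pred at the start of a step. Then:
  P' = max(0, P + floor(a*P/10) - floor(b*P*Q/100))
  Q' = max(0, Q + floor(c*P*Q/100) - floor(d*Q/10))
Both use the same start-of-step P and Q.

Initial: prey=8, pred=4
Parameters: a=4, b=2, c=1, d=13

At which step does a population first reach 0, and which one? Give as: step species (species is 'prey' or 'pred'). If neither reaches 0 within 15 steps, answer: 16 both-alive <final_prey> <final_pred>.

Answer: 1 pred

Derivation:
Step 1: prey: 8+3-0=11; pred: 4+0-5=0
First extinction: pred at step 1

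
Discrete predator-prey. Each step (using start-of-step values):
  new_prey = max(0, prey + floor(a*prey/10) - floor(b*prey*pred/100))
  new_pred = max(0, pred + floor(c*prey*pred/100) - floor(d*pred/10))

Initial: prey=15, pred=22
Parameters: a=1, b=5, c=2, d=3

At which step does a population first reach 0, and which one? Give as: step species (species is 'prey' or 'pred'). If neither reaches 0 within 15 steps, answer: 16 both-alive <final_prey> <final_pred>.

Answer: 1 prey

Derivation:
Step 1: prey: 15+1-16=0; pred: 22+6-6=22
First extinction: prey at step 1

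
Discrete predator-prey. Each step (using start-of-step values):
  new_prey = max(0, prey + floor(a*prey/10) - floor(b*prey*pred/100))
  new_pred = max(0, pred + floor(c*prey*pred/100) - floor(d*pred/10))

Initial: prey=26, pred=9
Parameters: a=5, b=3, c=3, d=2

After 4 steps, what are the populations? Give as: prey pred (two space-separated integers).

Step 1: prey: 26+13-7=32; pred: 9+7-1=15
Step 2: prey: 32+16-14=34; pred: 15+14-3=26
Step 3: prey: 34+17-26=25; pred: 26+26-5=47
Step 4: prey: 25+12-35=2; pred: 47+35-9=73

Answer: 2 73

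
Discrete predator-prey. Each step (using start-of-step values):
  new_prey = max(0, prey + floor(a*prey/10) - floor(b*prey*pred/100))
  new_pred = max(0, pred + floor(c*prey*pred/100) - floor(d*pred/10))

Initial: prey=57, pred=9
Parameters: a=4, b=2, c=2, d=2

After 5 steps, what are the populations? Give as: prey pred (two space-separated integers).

Answer: 0 119

Derivation:
Step 1: prey: 57+22-10=69; pred: 9+10-1=18
Step 2: prey: 69+27-24=72; pred: 18+24-3=39
Step 3: prey: 72+28-56=44; pred: 39+56-7=88
Step 4: prey: 44+17-77=0; pred: 88+77-17=148
Step 5: prey: 0+0-0=0; pred: 148+0-29=119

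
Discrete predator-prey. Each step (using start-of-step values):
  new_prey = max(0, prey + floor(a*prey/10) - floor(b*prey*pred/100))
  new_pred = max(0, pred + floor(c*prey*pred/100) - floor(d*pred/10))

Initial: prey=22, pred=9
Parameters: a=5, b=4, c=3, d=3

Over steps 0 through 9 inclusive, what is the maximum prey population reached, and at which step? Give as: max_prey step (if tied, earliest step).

Answer: 27 2

Derivation:
Step 1: prey: 22+11-7=26; pred: 9+5-2=12
Step 2: prey: 26+13-12=27; pred: 12+9-3=18
Step 3: prey: 27+13-19=21; pred: 18+14-5=27
Step 4: prey: 21+10-22=9; pred: 27+17-8=36
Step 5: prey: 9+4-12=1; pred: 36+9-10=35
Step 6: prey: 1+0-1=0; pred: 35+1-10=26
Step 7: prey: 0+0-0=0; pred: 26+0-7=19
Step 8: prey: 0+0-0=0; pred: 19+0-5=14
Step 9: prey: 0+0-0=0; pred: 14+0-4=10
Max prey = 27 at step 2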